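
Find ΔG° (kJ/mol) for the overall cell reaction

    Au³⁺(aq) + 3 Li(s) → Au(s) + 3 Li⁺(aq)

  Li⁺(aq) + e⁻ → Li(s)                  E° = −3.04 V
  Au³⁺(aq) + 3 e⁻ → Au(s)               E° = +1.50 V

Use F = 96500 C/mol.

In the reaction as written Au³⁺(aq) is reduced, so the Au³⁺/Au couple is the cathode and Li⁺/Li is the anode.
E°cell = +1.50 − (−3.04) = +4.54 V; balancing electrons gives n = 3.
ΔG° = −nFE°cell = −(3)(96500)(+4.54) J/mol = −1314 kJ/mol.

−1314 kJ/mol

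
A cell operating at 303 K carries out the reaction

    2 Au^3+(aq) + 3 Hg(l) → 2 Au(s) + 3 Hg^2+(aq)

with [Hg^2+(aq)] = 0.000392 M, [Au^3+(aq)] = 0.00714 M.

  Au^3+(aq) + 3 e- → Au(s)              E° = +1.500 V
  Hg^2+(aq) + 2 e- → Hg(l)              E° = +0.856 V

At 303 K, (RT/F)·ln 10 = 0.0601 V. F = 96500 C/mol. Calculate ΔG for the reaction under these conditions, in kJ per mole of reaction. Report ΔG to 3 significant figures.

−407 kJ/mol

The standard cell potential is +1.500 − (+0.856) = +0.644 V, with n = 6 electrons in the balanced equation.
The reaction quotient is [Hg^2+(aq)]^3 / [Au^3+(aq)]^2 = 1.18×10^−6; by Nernst, E = +0.644 − (0.0601/6)(−5.928) = +0.7034 V.
ΔG = −nFE = −(6)(96500)(+0.7034) J/mol = −407 kJ/mol.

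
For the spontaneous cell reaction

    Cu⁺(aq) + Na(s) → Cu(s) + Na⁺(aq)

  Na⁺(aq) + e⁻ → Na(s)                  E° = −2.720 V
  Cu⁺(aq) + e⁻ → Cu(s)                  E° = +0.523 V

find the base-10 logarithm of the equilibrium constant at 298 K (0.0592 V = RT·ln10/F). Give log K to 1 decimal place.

log K = 54.8

The Cu⁺/Cu couple is reduced (cathode); E°cell = +0.523 − (−2.720) = +3.243 V with n = 1.
At equilibrium E = 0, so log K = nE°cell / 0.0592 = (1)(+3.243) / 0.0592 = 54.8.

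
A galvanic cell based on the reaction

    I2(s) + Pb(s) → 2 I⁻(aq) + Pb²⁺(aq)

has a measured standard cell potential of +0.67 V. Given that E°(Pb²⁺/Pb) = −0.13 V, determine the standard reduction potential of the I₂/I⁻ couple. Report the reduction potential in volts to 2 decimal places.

+0.54 V

In the reaction as written the I₂/I⁻ couple is reduced (cathode) and Pb²⁺/Pb is oxidized (anode), so E°cell = E°(I₂/I⁻) − E°(Pb²⁺/Pb).
E°(I₂/I⁻) = E°cell + E°(anode) = +0.67 + (−0.13) = +0.54 V.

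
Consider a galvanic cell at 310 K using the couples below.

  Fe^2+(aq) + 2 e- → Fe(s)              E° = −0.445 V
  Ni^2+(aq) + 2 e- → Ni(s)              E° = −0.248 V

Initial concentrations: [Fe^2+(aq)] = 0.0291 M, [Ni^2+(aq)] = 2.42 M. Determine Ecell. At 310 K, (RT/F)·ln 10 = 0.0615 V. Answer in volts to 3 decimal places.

+0.256 V

Since E°(Ni²⁺/Ni) > E°(Fe²⁺/Fe), Ni²⁺/Ni serves as the cathode.
E°cell = −0.248 − (−0.445) = +0.197 V, with n = 2 electrons transferred.
The balanced reaction is Ni^2+(aq) + Fe(s) → Ni(s) + Fe^2+(aq), so Q = [Fe^2+(aq)] / [Ni^2+(aq)] = 0.012 and log Q = −1.920.
By the Nernst equation, E = +0.197 − (0.0615/2)·(−1.920) = +0.256 V.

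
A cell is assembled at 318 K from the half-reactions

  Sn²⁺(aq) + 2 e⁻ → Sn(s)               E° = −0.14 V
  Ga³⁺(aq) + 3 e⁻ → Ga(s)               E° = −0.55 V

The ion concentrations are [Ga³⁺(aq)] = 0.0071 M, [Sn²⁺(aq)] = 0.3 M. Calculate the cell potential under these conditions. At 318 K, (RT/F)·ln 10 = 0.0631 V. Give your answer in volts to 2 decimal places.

Since E°(Sn²⁺/Sn) > E°(Ga³⁺/Ga), Sn²⁺/Sn serves as the cathode.
The standard potential is −0.14 − (−0.55) = +0.41 V and the balanced reaction transfers n = 6 electrons.
The balanced reaction is 3 Sn²⁺(aq) + 2 Ga(s) → 3 Sn(s) + 2 Ga³⁺(aq), so Q = [Ga³⁺(aq)]^2 / [Sn²⁺(aq)]^3 = 0.00187 and log Q = −2.729.
Applying E = E° − (RT ln10/nF)·log Q gives +0.41 − (0.0631/6)(−2.729) = +0.44 V.

+0.44 V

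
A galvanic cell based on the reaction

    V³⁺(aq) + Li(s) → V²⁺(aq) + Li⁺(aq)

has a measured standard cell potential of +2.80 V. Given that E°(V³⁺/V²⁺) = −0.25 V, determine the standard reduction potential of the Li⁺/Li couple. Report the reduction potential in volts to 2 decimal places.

In the reaction as written the V³⁺/V²⁺ couple is reduced (cathode) and Li⁺/Li is oxidized (anode), so E°cell = E°(V³⁺/V²⁺) − E°(Li⁺/Li).
E°(Li⁺/Li) = E°(cathode) − E°cell = −0.25 − (+2.80) = −3.05 V.

−3.05 V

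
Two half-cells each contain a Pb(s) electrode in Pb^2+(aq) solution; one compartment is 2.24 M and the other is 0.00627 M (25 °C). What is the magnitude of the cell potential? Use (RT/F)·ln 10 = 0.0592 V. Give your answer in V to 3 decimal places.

0.076 V

For a concentration cell E°cell = 0, since both electrodes use the same couple.
The compartment with the higher Pb^2+(aq) concentration (2.24 M) acts as the cathode; ions are reduced there and produced at the dilute (0.00627 M) anode.
With n = 2, Ecell = −(0.0592/2)·log([dilute]/[conc]) = −(0.0592/2)·log(0.00627/2.24) = +0.076 V.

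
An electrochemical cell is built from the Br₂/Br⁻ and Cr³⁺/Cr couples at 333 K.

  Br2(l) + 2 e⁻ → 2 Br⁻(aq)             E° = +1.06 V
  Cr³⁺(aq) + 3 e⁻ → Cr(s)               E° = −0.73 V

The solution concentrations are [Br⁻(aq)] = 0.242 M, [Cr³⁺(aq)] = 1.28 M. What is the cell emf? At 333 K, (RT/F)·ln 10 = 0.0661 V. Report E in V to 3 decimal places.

Since E°(Br₂/Br⁻) > E°(Cr³⁺/Cr), Br₂/Br⁻ serves as the cathode.
E°cell = E°cat − E°an = +1.06 − (−0.73) = +1.79 V; n = 6.
For the overall reaction 3 Br2(l) + 2 Cr(s) → 6 Br⁻(aq) + 2 Cr³⁺(aq), Q = [Br⁻(aq)]^6·[Cr³⁺(aq)]^2 = 0.000329, giving log Q = −3.483.
E = E° − (0.0661/n)·log Q = +1.79 − (0.0661/6)(−3.483) = +1.828 V.

+1.828 V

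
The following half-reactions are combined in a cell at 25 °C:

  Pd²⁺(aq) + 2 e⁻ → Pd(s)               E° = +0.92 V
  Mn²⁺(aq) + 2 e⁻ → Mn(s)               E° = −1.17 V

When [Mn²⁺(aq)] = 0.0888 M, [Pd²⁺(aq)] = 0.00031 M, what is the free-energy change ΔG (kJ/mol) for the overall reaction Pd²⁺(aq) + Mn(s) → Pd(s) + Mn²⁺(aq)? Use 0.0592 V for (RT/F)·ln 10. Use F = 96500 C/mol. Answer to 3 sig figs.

With Pd²⁺/Pd reduced at the cathode, E°cell = +0.92 − (−1.17) = +2.09 V and n = 2.
Q = [Mn²⁺(aq)] / [Pd²⁺(aq)] = 286, so log Q = 2.457 and E = +2.09 − (0.0592/2)(2.457) = +2.0173 V.
Then ΔG = −nFE = −2 × 96500 × +2.0173 J/mol = −389 kJ/mol.

−389 kJ/mol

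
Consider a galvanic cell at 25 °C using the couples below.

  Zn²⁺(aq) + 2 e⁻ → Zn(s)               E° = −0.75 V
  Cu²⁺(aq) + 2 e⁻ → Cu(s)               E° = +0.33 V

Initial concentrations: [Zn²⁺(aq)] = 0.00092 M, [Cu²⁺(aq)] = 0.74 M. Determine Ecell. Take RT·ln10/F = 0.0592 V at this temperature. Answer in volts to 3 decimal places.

The Cu²⁺/Cu couple has the more positive E°, so it is the cathode; Zn²⁺/Zn is the anode.
E°cell = E°cat − E°an = +0.33 − (−0.75) = +1.08 V; n = 2.
Balancing gives Cu²⁺(aq) + Zn(s) → Cu(s) + Zn²⁺(aq); hence Q = [Zn²⁺(aq)] / [Cu²⁺(aq)] = 0.00124 (log Q = −2.905).
E = E° − (0.0592/n)·log Q = +1.08 − (0.0592/2)(−2.905) = +1.166 V.

+1.166 V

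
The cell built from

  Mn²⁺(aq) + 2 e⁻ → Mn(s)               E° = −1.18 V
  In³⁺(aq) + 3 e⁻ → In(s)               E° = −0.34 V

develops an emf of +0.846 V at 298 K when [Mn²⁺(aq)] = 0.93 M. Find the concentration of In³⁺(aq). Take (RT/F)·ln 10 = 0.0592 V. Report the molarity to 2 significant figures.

1.8 M

With In³⁺/In at the cathode and Mn²⁺/Mn at the anode, E°cell = −0.34 − (−1.18) = +0.84 V (n = 6).
From the Nernst equation, log Q = n(E° − E)/0.0592 = 6·(+0.84 − (+0.846))/0.0592 = −0.608.
Balancing electrons gives 2 In³⁺(aq) + 3 Mn(s) → 2 In(s) + 3 Mn²⁺(aq); thus Q = [Mn²⁺(aq)]^3 / [In³⁺(aq)]^2.
Solving for the unknown gives log [In³⁺(aq)] = 0.257, so [In³⁺(aq)] ≈ 1.8 M.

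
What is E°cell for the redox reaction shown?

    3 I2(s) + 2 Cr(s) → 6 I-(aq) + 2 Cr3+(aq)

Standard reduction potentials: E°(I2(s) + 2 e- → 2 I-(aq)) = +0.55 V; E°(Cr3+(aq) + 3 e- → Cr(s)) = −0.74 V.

In the reaction as written, I2(s) is reduced (cathode) and Cr3+(aq) is produced by oxidation at the anode.
E°cell = E°(cathode) − E°(anode) = +0.55 − (−0.74) = +1.29 V.

+1.29 V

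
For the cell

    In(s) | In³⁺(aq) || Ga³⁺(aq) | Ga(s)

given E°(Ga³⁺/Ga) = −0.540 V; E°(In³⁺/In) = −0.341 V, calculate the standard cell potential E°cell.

By convention the left-hand electrode in cell notation is the anode (oxidation) and the right-hand electrode is the cathode (reduction).
E°cell = E°(right) − E°(left) = −0.540 − (−0.341) = −0.199 V.
The negative sign shows that, as written, the cell would require an external voltage to drive the reaction.

−0.199 V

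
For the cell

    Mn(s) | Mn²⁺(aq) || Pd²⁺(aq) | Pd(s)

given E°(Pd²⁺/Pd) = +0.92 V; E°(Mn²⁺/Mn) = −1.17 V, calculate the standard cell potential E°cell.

+2.09 V

By convention the left-hand electrode in cell notation is the anode (oxidation) and the right-hand electrode is the cathode (reduction).
E°cell = E°(right) − E°(left) = +0.92 − (−1.17) = +2.09 V.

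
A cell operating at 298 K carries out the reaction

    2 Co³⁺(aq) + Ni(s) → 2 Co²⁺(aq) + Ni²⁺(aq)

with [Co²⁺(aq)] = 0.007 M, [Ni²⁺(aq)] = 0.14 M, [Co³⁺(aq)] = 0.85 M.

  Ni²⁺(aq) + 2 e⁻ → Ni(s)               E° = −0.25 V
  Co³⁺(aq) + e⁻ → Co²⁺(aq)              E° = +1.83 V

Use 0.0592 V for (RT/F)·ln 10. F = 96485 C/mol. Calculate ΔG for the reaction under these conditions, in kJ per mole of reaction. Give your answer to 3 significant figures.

E°cell = +1.83 − (−0.25) = +2.08 V; the balanced reaction transfers n = 2 electrons.
Q = ([Co²⁺(aq)]^2·[Ni²⁺(aq)]) / [Co³⁺(aq)]^2 = 9.49×10^−6, so log Q = −5.023 and E = +2.08 − (0.0592/2)(−5.023) = +2.2287 V.
Finally ΔG = −nFE = −(2)(96485 C/mol)(+2.2287 V) = −430 kJ/mol.

−430 kJ/mol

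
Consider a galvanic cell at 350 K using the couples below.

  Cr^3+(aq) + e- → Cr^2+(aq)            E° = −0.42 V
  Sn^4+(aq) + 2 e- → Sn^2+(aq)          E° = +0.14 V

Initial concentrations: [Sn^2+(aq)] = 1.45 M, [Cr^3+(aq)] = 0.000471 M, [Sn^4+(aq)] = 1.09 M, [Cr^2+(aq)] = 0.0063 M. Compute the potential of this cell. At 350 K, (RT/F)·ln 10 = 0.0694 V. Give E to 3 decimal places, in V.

The Sn⁴⁺/Sn²⁺ couple has the more positive E°, so it is the cathode; Cr³⁺/Cr²⁺ is the anode.
E°cell = +0.14 − (−0.42) = +0.56 V, with n = 2 electrons transferred.
The balanced reaction is Sn^4+(aq) + 2 Cr^2+(aq) → Sn^2+(aq) + 2 Cr^3+(aq), so Q = ([Sn^2+(aq)]·[Cr^3+(aq)]^2) / ([Sn^4+(aq)]·[Cr^2+(aq)]^2) = 0.00744 and log Q = −2.129.
Applying E = E° − (RT ln10/nF)·log Q gives +0.56 − (0.0694/2)(−2.129) = +0.634 V.

+0.634 V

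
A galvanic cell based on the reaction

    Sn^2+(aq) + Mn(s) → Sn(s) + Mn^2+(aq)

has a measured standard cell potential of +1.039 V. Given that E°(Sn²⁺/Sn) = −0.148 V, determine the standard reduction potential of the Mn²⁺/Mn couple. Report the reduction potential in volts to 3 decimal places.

−1.187 V

In the reaction as written the Sn²⁺/Sn couple is reduced (cathode) and Mn²⁺/Mn is oxidized (anode), so E°cell = E°(Sn²⁺/Sn) − E°(Mn²⁺/Mn).
E°(Mn²⁺/Mn) = E°(cathode) − E°cell = −0.148 − (+1.039) = −1.187 V.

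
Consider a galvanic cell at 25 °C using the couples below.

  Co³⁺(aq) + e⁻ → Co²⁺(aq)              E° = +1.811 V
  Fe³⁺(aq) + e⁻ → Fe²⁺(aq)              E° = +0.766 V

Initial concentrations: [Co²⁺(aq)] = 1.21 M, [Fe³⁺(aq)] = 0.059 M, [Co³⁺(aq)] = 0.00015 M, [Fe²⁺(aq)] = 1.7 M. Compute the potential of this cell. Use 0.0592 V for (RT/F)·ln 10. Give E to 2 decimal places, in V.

The Co³⁺/Co²⁺ couple has the more positive E°, so it is the cathode; Fe³⁺/Fe²⁺ is the anode.
The standard potential is +1.811 − (+0.766) = +1.045 V and the balanced reaction transfers n = 1 electron.
Balancing gives Co³⁺(aq) + Fe²⁺(aq) → Co²⁺(aq) + Fe³⁺(aq); hence Q = ([Co²⁺(aq)]·[Fe³⁺(aq)]) / ([Co³⁺(aq)]·[Fe²⁺(aq)]) = 280 (log Q = 2.447).
Applying E = E° − (RT ln10/nF)·log Q gives +1.045 − (0.0592/1)(2.447) = +0.90 V.

+0.90 V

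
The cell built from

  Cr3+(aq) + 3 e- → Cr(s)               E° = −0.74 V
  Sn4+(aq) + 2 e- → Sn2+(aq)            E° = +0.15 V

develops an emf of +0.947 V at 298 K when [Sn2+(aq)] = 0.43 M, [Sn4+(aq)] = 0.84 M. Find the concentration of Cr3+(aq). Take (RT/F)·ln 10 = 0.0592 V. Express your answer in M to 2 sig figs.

With Sn⁴⁺/Sn²⁺ at the cathode and Cr³⁺/Cr at the anode, E°cell = +0.15 − (−0.74) = +0.89 V (n = 6).
Rearranging E = E° − (0.0592/n)·log Q gives log Q = 6(+0.89 − (+0.947))/0.0592 = −5.777.
For 3 Sn4+(aq) + 2 Cr(s) → 3 Sn2+(aq) + 2 Cr3+(aq), the reaction quotient is Q = ([Sn2+(aq)]^3·[Cr3+(aq)]^2) / [Sn4+(aq)]^3.
Substituting the known concentrations and solving, log [Cr3+(aq)] = −2.452 and [Cr3+(aq)] = 0.0035 M.

0.0035 M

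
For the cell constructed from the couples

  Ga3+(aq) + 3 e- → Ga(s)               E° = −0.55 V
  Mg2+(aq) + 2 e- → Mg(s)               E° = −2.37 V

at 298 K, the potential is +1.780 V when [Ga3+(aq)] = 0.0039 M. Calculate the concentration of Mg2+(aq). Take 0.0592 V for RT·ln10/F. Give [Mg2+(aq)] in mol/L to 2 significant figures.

0.56 M

The Ga³⁺/Ga couple has the larger reduction potential, so it is the cathode: E°cell = −0.55 − (−2.37) = +1.82 V and n = 6.
From the Nernst equation, log Q = n(E° − E)/0.0592 = 6·(+1.82 − (+1.780))/0.0592 = 4.054.
The balanced reaction is 2 Ga3+(aq) + 3 Mg(s) → 2 Ga(s) + 3 Mg2+(aq), so Q = [Mg2+(aq)]^3 / [Ga3+(aq)]^2.
Substituting the known concentrations and solving, log [Mg2+(aq)] = −0.255 and [Mg2+(aq)] = 0.56 M.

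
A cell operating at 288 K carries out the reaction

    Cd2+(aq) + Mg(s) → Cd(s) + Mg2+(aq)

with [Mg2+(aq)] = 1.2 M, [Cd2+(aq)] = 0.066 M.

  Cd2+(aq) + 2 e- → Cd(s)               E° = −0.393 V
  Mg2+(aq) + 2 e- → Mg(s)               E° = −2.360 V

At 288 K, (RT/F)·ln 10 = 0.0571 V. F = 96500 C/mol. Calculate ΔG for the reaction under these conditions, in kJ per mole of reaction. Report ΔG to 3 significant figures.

−373 kJ/mol

E°cell = −0.393 − (−2.360) = +1.967 V; the balanced reaction transfers n = 2 electrons.
The reaction quotient is [Mg2+(aq)] / [Cd2+(aq)] = 18.2; by Nernst, E = +1.967 − (0.0571/2)(1.260) = +1.9310 V.
Then ΔG = −nFE = −2 × 96500 × +1.9310 J/mol = −373 kJ/mol.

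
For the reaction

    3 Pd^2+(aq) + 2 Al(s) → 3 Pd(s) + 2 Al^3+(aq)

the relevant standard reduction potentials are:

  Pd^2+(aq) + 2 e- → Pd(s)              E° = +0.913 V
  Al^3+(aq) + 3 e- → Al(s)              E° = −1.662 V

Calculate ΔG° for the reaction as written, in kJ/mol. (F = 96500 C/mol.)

−1491 kJ/mol

In the reaction as written Pd^2+(aq) is reduced, so the Pd²⁺/Pd couple is the cathode and Al³⁺/Al is the anode.
E°cell = +0.913 − (−1.662) = +2.575 V; balancing electrons gives n = 6.
ΔG° = −nFE°cell = −(6)(96500)(+2.575) J/mol = −1491 kJ/mol.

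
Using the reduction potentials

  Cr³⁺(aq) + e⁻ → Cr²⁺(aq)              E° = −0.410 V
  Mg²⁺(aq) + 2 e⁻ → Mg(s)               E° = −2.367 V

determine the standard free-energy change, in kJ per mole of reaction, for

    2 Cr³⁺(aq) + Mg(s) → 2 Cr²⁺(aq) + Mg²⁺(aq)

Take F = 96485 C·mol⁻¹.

−378 kJ/mol

In the reaction as written Cr³⁺(aq) is reduced, so the Cr³⁺/Cr²⁺ couple is the cathode and Mg²⁺/Mg is the anode.
E°cell = −0.410 − (−2.367) = +1.957 V; balancing electrons gives n = 2.
ΔG° = −nFE°cell = −(2)(96485)(+1.957) J/mol = −378 kJ/mol.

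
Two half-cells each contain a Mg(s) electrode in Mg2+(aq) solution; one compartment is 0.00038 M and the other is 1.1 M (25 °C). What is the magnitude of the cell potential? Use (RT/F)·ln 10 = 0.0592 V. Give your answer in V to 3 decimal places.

For a concentration cell E°cell = 0, since both electrodes use the same couple.
The compartment with the higher Mg2+(aq) concentration (1.1 M) acts as the cathode; ions are reduced there and produced at the dilute (0.00038 M) anode.
With n = 2, Ecell = −(0.0592/2)·log([dilute]/[conc]) = −(0.0592/2)·log(0.00038/1.1) = +0.102 V.

0.102 V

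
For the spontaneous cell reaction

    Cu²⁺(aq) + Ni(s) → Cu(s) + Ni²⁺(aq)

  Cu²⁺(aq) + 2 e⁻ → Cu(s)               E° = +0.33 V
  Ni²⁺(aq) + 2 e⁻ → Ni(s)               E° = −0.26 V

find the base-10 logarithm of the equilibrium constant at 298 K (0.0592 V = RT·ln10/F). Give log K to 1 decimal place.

log K = 19.9

The Cu²⁺/Cu couple is reduced (cathode); E°cell = +0.33 − (−0.26) = +0.59 V with n = 2.
At equilibrium E = 0, so log K = nE°cell / 0.0592 = (2)(+0.59) / 0.0592 = 19.9.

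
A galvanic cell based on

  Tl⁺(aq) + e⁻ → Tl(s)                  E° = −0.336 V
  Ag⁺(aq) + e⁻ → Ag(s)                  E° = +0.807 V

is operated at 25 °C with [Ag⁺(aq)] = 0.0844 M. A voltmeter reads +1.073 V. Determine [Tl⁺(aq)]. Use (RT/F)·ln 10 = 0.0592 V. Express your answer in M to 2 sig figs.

1.3 M

With Ag⁺/Ag at the cathode and Tl⁺/Tl at the anode, E°cell = +0.807 − (−0.336) = +1.143 V (n = 1).
From the Nernst equation, log Q = n(E° − E)/0.0592 = 1·(+1.143 − (+1.073))/0.0592 = 1.182.
The balanced reaction is Ag⁺(aq) + Tl(s) → Ag(s) + Tl⁺(aq), so Q = [Tl⁺(aq)] / [Ag⁺(aq)].
Solving for the unknown gives log [Tl⁺(aq)] = 0.108, so [Tl⁺(aq)] ≈ 1.3 M.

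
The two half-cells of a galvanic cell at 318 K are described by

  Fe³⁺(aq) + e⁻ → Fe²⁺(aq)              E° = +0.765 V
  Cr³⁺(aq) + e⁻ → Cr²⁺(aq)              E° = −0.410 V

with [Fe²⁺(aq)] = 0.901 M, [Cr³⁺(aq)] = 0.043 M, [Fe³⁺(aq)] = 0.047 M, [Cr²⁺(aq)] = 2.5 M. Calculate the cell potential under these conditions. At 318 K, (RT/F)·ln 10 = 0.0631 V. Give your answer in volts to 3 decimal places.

+1.205 V

Fe³⁺/Fe²⁺ is reduced (cathode, E° = +0.765 V) and Cr³⁺/Cr²⁺ is oxidized (anode).
E°cell = +0.765 − (−0.410) = +1.175 V, with n = 1 electron transferred.
The balanced reaction is Fe³⁺(aq) + Cr²⁺(aq) → Fe²⁺(aq) + Cr³⁺(aq), so Q = ([Fe²⁺(aq)]·[Cr³⁺(aq)]) / ([Fe³⁺(aq)]·[Cr²⁺(aq)]) = 0.33 and log Q = −0.482.
Applying E = E° − (RT ln10/nF)·log Q gives +1.175 − (0.0631/1)(−0.482) = +1.205 V.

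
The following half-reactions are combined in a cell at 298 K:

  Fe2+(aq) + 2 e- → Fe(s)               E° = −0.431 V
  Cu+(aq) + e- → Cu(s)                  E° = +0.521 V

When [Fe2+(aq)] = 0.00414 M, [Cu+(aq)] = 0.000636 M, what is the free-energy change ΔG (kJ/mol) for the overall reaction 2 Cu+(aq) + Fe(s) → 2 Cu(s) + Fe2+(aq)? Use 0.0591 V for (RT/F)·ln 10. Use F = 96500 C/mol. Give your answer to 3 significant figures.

−161 kJ/mol

The standard cell potential is +0.521 − (−0.431) = +0.952 V, with n = 2 electrons in the balanced equation.
The reaction quotient is [Fe2+(aq)] / [Cu+(aq)]^2 = 1.02×10^4; by Nernst, E = +0.952 − (0.0591/2)(4.010) = +0.8335 V.
ΔG = −nFE = −(2)(96500)(+0.8335) J/mol = −161 kJ/mol.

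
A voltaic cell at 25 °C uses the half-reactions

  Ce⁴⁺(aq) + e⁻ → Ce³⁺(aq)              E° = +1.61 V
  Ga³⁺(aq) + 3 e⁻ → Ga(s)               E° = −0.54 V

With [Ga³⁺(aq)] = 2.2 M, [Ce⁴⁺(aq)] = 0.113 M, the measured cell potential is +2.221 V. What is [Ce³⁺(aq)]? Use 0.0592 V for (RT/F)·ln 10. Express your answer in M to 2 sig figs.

0.0055 M

The Ce⁴⁺/Ce³⁺ couple has the larger reduction potential, so it is the cathode: E°cell = +1.61 − (−0.54) = +2.15 V and n = 3.
Since E = E° − (0.0592/n)·log Q, log Q = n(E° − E)/0.0592 = −3.598.
For 3 Ce⁴⁺(aq) + Ga(s) → 3 Ce³⁺(aq) + Ga³⁺(aq), the reaction quotient is Q = ([Ce³⁺(aq)]^3·[Ga³⁺(aq)]) / [Ce⁴⁺(aq)]^3.
Solving for the unknown gives log [Ce³⁺(aq)] = −2.260, so [Ce³⁺(aq)] ≈ 0.0055 M.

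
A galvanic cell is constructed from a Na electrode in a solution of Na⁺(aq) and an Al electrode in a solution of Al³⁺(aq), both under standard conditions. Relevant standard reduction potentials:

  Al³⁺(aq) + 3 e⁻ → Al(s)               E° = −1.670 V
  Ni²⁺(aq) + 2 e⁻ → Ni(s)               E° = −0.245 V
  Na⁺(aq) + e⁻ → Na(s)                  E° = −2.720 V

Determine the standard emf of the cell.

The Al³⁺/Al couple has the higher E°, so Al ion is reduced (cathode) and Na is oxidized (anode).
E°cell = E°(cathode) − E°(anode) = −1.670 − (−2.720) = +1.050 V.

+1.050 V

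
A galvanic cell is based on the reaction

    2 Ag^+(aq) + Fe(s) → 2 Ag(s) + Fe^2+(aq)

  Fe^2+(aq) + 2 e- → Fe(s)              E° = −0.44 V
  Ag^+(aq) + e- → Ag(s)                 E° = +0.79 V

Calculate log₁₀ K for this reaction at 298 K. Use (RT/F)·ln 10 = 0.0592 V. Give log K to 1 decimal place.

log K = 41.6

The Ag⁺/Ag couple is reduced (cathode); E°cell = +0.79 − (−0.44) = +1.23 V with n = 2.
At equilibrium E = 0, so log K = nE°cell / 0.0592 = (2)(+1.23) / 0.0592 = 41.6.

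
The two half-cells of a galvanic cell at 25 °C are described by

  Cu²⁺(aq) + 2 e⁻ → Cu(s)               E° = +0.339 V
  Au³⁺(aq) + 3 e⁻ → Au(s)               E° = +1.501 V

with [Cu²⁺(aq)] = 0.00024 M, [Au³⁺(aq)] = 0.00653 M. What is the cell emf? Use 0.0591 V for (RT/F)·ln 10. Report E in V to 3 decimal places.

+1.226 V

Since E°(Au³⁺/Au) > E°(Cu²⁺/Cu), Au³⁺/Au serves as the cathode.
The standard potential is +1.501 − (+0.339) = +1.162 V and the balanced reaction transfers n = 6 electrons.
The balanced reaction is 2 Au³⁺(aq) + 3 Cu(s) → 2 Au(s) + 3 Cu²⁺(aq), so Q = [Cu²⁺(aq)]^3 / [Au³⁺(aq)]^2 = 3.24×10^−7 and log Q = −6.489.
By the Nernst equation, E = +1.162 − (0.0591/6)·(−6.489) = +1.226 V.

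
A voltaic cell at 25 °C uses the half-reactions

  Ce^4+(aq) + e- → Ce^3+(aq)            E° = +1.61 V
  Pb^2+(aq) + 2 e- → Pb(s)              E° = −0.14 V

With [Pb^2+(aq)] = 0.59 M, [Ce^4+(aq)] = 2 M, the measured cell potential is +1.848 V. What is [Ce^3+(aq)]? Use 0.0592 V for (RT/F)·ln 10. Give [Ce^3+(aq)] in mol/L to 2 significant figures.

0.058 M

The Ce⁴⁺/Ce³⁺ couple has the larger reduction potential, so it is the cathode: E°cell = +1.61 − (−0.14) = +1.75 V and n = 2.
Since E = E° − (0.0592/n)·log Q, log Q = n(E° − E)/0.0592 = −3.311.
For 2 Ce^4+(aq) + Pb(s) → 2 Ce^3+(aq) + Pb^2+(aq), the reaction quotient is Q = ([Ce^3+(aq)]^2·[Pb^2+(aq)]) / [Ce^4+(aq)]^2.
Solving for the unknown gives log [Ce^3+(aq)] = −1.240, so [Ce^3+(aq)] ≈ 0.058 M.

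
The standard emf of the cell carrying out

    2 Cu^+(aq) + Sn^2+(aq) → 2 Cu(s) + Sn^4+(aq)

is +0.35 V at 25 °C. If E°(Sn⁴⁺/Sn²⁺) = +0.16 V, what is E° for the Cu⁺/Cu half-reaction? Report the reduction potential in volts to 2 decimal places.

+0.51 V

In the reaction as written the Cu⁺/Cu couple is reduced (cathode) and Sn⁴⁺/Sn²⁺ is oxidized (anode), so E°cell = E°(Cu⁺/Cu) − E°(Sn⁴⁺/Sn²⁺).
E°(Cu⁺/Cu) = E°cell + E°(anode) = +0.35 + (+0.16) = +0.51 V.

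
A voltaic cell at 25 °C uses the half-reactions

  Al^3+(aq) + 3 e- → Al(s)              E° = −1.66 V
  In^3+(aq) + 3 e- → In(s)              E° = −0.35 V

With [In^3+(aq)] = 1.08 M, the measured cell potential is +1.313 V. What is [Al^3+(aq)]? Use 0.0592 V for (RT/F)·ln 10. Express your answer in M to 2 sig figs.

0.76 M

In³⁺/In is the cathode (higher E°); E°cell = −0.35 − (−1.66) = +1.31 V with n = 3.
Since E = E° − (0.0592/n)·log Q, log Q = n(E° − E)/0.0592 = −0.152.
The balanced reaction is In^3+(aq) + Al(s) → In(s) + Al^3+(aq), so Q = [Al^3+(aq)] / [In^3+(aq)].
Substituting the known concentrations and solving, log [Al^3+(aq)] = −0.119 and [Al^3+(aq)] = 0.76 M.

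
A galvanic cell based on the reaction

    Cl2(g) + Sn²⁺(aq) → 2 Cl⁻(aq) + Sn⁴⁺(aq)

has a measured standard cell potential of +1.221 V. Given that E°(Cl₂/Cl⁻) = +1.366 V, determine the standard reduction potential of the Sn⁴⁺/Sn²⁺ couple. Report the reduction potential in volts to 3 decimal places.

In the reaction as written the Cl₂/Cl⁻ couple is reduced (cathode) and Sn⁴⁺/Sn²⁺ is oxidized (anode), so E°cell = E°(Cl₂/Cl⁻) − E°(Sn⁴⁺/Sn²⁺).
E°(Sn⁴⁺/Sn²⁺) = E°(cathode) − E°cell = +1.366 − (+1.221) = +0.145 V.

+0.145 V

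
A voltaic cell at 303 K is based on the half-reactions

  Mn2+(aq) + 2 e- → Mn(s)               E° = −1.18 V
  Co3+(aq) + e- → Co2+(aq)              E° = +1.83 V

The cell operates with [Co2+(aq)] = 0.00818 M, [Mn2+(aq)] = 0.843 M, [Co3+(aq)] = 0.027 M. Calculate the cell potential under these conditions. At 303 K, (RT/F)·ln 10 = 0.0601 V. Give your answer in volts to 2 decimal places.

Since E°(Co³⁺/Co²⁺) > E°(Mn²⁺/Mn), Co³⁺/Co²⁺ serves as the cathode.
E°cell = E°cat − E°an = +1.83 − (−1.18) = +3.01 V; n = 2.
For the overall reaction 2 Co3+(aq) + Mn(s) → 2 Co2+(aq) + Mn2+(aq), Q = ([Co2+(aq)]^2·[Mn2+(aq)]) / [Co3+(aq)]^2 = 0.0774, giving log Q = −1.111.
By the Nernst equation, E = +3.01 − (0.0601/2)·(−1.111) = +3.04 V.

+3.04 V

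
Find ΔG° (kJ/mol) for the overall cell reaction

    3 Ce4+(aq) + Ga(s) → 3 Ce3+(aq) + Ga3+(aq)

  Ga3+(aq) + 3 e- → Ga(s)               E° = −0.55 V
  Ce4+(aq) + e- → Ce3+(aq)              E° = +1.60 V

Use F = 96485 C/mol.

−622 kJ/mol

In the reaction as written Ce4+(aq) is reduced, so the Ce⁴⁺/Ce³⁺ couple is the cathode and Ga³⁺/Ga is the anode.
E°cell = +1.60 − (−0.55) = +2.15 V; balancing electrons gives n = 3.
ΔG° = −nFE°cell = −(3)(96485)(+2.15) J/mol = −622 kJ/mol.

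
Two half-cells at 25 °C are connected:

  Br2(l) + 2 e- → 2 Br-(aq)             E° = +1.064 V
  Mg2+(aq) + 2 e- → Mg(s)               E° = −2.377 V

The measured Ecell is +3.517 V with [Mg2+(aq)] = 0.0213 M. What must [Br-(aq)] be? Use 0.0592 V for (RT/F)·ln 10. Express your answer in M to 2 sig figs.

Br₂/Br⁻ is the cathode (higher E°); E°cell = +1.064 − (−2.377) = +3.441 V with n = 2.
Rearranging E = E° − (0.0592/n)·log Q gives log Q = 2(+3.441 − (+3.517))/0.0592 = −2.568.
For Br2(l) + Mg(s) → 2 Br-(aq) + Mg2+(aq), the reaction quotient is Q = [Br-(aq)]^2·[Mg2+(aq)].
Solving for the unknown gives log [Br-(aq)] = −0.448, so [Br-(aq)] ≈ 0.36 M.

0.36 M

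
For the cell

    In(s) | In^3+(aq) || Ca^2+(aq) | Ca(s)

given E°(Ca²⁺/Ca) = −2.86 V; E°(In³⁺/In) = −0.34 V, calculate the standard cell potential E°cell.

−2.52 V

By convention the left-hand electrode in cell notation is the anode (oxidation) and the right-hand electrode is the cathode (reduction).
E°cell = E°(right) − E°(left) = −2.86 − (−0.34) = −2.52 V.
The negative sign shows that, as written, the cell would require an external voltage to drive the reaction.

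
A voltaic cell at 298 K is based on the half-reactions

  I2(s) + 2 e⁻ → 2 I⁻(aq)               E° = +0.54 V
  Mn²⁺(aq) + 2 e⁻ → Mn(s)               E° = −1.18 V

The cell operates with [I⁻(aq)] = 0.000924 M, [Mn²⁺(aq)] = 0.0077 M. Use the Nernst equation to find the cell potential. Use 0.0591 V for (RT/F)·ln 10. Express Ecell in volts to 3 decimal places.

Since E°(I₂/I⁻) > E°(Mn²⁺/Mn), I₂/I⁻ serves as the cathode.
E°cell = E°cat − E°an = +0.54 − (−1.18) = +1.72 V; n = 2.
The balanced reaction is I2(s) + Mn(s) → 2 I⁻(aq) + Mn²⁺(aq), so Q = [I⁻(aq)]^2·[Mn²⁺(aq)] = 6.57×10^−9 and log Q = −8.182.
E = E° − (0.0591/n)·log Q = +1.72 − (0.0591/2)(−8.182) = +1.962 V.

+1.962 V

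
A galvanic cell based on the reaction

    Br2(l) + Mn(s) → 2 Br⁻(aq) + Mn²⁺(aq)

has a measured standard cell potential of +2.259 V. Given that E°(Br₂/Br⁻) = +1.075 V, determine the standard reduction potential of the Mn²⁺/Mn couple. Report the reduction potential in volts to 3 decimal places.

In the reaction as written the Br₂/Br⁻ couple is reduced (cathode) and Mn²⁺/Mn is oxidized (anode), so E°cell = E°(Br₂/Br⁻) − E°(Mn²⁺/Mn).
E°(Mn²⁺/Mn) = E°(cathode) − E°cell = +1.075 − (+2.259) = −1.184 V.

−1.184 V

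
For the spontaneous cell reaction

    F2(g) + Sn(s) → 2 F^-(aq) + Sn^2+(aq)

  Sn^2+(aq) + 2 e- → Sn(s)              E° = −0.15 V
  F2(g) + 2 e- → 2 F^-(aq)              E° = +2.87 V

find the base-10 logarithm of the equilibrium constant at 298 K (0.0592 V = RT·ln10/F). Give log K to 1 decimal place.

The F₂/F⁻ couple is reduced (cathode); E°cell = +2.87 − (−0.15) = +3.02 V with n = 2.
At equilibrium E = 0, so log K = nE°cell / 0.0592 = (2)(+3.02) / 0.0592 = 102.0.

log K = 102.0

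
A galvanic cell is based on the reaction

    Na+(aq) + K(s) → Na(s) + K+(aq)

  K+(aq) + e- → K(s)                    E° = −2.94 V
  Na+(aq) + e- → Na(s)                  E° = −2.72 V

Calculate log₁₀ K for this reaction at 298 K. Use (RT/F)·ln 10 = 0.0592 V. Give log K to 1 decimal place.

The Na⁺/Na couple is reduced (cathode); E°cell = −2.72 − (−2.94) = +0.22 V with n = 1.
At equilibrium E = 0, so log K = nE°cell / 0.0592 = (1)(+0.22) / 0.0592 = 3.7.

log K = 3.7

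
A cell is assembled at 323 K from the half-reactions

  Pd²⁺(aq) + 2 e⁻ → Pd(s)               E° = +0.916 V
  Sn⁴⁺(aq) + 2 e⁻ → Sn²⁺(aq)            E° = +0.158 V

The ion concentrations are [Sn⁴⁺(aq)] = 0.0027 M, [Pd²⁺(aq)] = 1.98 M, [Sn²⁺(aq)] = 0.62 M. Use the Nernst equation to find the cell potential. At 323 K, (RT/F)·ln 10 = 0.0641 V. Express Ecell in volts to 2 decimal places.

+0.84 V

Pd²⁺/Pd is reduced (cathode, E° = +0.916 V) and Sn⁴⁺/Sn²⁺ is oxidized (anode).
The standard potential is +0.916 − (+0.158) = +0.758 V and the balanced reaction transfers n = 2 electrons.
Balancing gives Pd²⁺(aq) + Sn²⁺(aq) → Pd(s) + Sn⁴⁺(aq); hence Q = [Sn⁴⁺(aq)] / ([Pd²⁺(aq)]·[Sn²⁺(aq)]) = 0.0022 (log Q = −2.658).
By the Nernst equation, E = +0.758 − (0.0641/2)·(−2.658) = +0.84 V.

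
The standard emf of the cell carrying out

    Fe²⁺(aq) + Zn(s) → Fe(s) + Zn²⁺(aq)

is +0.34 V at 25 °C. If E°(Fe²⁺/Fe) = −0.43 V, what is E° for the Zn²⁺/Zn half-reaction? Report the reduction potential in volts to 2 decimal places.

In the reaction as written the Fe²⁺/Fe couple is reduced (cathode) and Zn²⁺/Zn is oxidized (anode), so E°cell = E°(Fe²⁺/Fe) − E°(Zn²⁺/Zn).
E°(Zn²⁺/Zn) = E°(cathode) − E°cell = −0.43 − (+0.34) = −0.77 V.

−0.77 V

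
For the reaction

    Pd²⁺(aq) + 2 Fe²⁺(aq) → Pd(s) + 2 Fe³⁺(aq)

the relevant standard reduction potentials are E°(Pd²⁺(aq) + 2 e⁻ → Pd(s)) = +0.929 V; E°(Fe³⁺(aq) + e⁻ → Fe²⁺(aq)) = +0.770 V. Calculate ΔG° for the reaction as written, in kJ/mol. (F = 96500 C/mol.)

In the reaction as written Pd²⁺(aq) is reduced, so the Pd²⁺/Pd couple is the cathode and Fe³⁺/Fe²⁺ is the anode.
E°cell = +0.929 − (+0.770) = +0.159 V; balancing electrons gives n = 2.
ΔG° = −nFE°cell = −(2)(96500)(+0.159) J/mol = −30.7 kJ/mol.

−30.7 kJ/mol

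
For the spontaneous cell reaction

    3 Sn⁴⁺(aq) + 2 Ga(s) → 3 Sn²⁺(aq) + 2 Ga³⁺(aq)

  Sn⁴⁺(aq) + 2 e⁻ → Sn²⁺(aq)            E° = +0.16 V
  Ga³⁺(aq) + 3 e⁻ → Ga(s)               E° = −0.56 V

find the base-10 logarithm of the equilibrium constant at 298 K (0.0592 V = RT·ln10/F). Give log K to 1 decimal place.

log K = 73.0

The Sn⁴⁺/Sn²⁺ couple is reduced (cathode); E°cell = +0.16 − (−0.56) = +0.72 V with n = 6.
At equilibrium E = 0, so log K = nE°cell / 0.0592 = (6)(+0.72) / 0.0592 = 73.0.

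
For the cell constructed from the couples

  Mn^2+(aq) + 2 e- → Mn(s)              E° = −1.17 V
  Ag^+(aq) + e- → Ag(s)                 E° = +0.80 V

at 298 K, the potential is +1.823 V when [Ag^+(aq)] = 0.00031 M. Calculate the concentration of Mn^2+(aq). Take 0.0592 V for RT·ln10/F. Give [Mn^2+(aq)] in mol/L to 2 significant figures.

Ag⁺/Ag is the cathode (higher E°); E°cell = +0.80 − (−1.17) = +1.97 V with n = 2.
Rearranging E = E° − (0.0592/n)·log Q gives log Q = 2(+1.97 − (+1.823))/0.0592 = 4.966.
For 2 Ag^+(aq) + Mn(s) → 2 Ag(s) + Mn^2+(aq), the reaction quotient is Q = [Mn^2+(aq)] / [Ag^+(aq)]^2.
Solving for the unknown gives log [Mn^2+(aq)] = −2.051, so [Mn^2+(aq)] ≈ 0.0089 M.

0.0089 M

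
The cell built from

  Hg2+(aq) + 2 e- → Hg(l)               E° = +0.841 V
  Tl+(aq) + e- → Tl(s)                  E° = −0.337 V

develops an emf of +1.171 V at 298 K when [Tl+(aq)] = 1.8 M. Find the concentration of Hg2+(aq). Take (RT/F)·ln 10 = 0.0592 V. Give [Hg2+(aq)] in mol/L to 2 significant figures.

1.9 M

Hg²⁺/Hg is the cathode (higher E°); E°cell = +0.841 − (−0.337) = +1.178 V with n = 2.
Since E = E° − (0.0592/n)·log Q, log Q = n(E° − E)/0.0592 = 0.236.
For Hg2+(aq) + 2 Tl(s) → Hg(l) + 2 Tl+(aq), the reaction quotient is Q = [Tl+(aq)]^2 / [Hg2+(aq)].
Solving for the unknown gives log [Hg2+(aq)] = 0.275, so [Hg2+(aq)] ≈ 1.9 M.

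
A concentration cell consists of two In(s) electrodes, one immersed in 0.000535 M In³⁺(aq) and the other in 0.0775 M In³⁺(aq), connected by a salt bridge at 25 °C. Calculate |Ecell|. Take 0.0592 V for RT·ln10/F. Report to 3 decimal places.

For a concentration cell E°cell = 0, since both electrodes use the same couple.
The compartment with the higher In³⁺(aq) concentration (0.0775 M) acts as the cathode; ions are reduced there and produced at the dilute (0.000535 M) anode.
With n = 3, Ecell = −(0.0592/3)·log([dilute]/[conc]) = −(0.0592/3)·log(0.000535/0.0775) = +0.043 V.

0.043 V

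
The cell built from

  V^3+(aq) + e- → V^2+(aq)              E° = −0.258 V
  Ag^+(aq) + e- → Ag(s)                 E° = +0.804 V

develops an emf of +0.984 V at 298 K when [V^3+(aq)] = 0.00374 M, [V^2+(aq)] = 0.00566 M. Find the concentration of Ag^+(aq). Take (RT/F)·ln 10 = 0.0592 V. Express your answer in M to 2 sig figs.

The Ag⁺/Ag couple has the larger reduction potential, so it is the cathode: E°cell = +0.804 − (−0.258) = +1.062 V and n = 1.
Rearranging E = E° − (0.0592/n)·log Q gives log Q = 1(+1.062 − (+0.984))/0.0592 = 1.318.
Balancing electrons gives Ag^+(aq) + V^2+(aq) → Ag(s) + V^3+(aq); thus Q = [V^3+(aq)] / ([Ag^+(aq)]·[V^2+(aq)]).
Isolating [Ag^+(aq)] in Q = 10^{1.318} yields log [Ag^+(aq)] = −1.498, i.e. 0.032 M.

0.032 M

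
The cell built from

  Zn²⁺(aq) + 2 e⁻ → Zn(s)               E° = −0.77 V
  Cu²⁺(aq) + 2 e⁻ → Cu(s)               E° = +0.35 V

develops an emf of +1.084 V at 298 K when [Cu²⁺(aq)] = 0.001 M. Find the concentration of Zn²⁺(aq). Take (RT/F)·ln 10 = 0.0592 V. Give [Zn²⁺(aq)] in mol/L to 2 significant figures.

With Cu²⁺/Cu at the cathode and Zn²⁺/Zn at the anode, E°cell = +0.35 − (−0.77) = +1.12 V (n = 2).
Since E = E° − (0.0592/n)·log Q, log Q = n(E° − E)/0.0592 = 1.216.
Balancing electrons gives Cu²⁺(aq) + Zn(s) → Cu(s) + Zn²⁺(aq); thus Q = [Zn²⁺(aq)] / [Cu²⁺(aq)].
Isolating [Zn²⁺(aq)] in Q = 10^{1.216} yields log [Zn²⁺(aq)] = −1.784, i.e. 0.016 M.

0.016 M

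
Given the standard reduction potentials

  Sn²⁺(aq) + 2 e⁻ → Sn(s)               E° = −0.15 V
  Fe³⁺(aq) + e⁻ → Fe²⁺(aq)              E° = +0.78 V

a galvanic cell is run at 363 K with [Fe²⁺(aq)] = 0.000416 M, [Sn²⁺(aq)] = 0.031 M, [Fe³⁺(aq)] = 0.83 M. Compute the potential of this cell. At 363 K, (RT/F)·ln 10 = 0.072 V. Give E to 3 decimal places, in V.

+1.222 V

Fe³⁺/Fe²⁺ is reduced (cathode, E° = +0.78 V) and Sn²⁺/Sn is oxidized (anode).
The standard potential is +0.78 − (−0.15) = +0.93 V and the balanced reaction transfers n = 2 electrons.
Balancing gives 2 Fe³⁺(aq) + Sn(s) → 2 Fe²⁺(aq) + Sn²⁺(aq); hence Q = ([Fe²⁺(aq)]^2·[Sn²⁺(aq)]) / [Fe³⁺(aq)]^2 = 7.79×10^−9 (log Q = −8.109).
By the Nernst equation, E = +0.93 − (0.072/2)·(−8.109) = +1.222 V.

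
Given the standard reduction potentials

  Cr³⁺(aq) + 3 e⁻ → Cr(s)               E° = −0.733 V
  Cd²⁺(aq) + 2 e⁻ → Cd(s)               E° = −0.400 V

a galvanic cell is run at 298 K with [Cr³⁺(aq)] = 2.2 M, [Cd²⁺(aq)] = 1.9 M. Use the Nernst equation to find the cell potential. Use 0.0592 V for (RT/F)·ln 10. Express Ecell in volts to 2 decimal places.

+0.33 V

Since E°(Cd²⁺/Cd) > E°(Cr³⁺/Cr), Cd²⁺/Cd serves as the cathode.
E°cell = −0.400 − (−0.733) = +0.333 V, with n = 6 electrons transferred.
The balanced reaction is 3 Cd²⁺(aq) + 2 Cr(s) → 3 Cd(s) + 2 Cr³⁺(aq), so Q = [Cr³⁺(aq)]^2 / [Cd²⁺(aq)]^3 = 0.706 and log Q = −0.151.
Applying E = E° − (RT ln10/nF)·log Q gives +0.333 − (0.0592/6)(−0.151) = +0.33 V.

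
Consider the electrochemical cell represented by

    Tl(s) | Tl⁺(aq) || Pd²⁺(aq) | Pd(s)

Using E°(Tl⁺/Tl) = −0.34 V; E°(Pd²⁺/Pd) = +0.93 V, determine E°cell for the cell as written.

+1.27 V

By convention the left-hand electrode in cell notation is the anode (oxidation) and the right-hand electrode is the cathode (reduction).
E°cell = E°(right) − E°(left) = +0.93 − (−0.34) = +1.27 V.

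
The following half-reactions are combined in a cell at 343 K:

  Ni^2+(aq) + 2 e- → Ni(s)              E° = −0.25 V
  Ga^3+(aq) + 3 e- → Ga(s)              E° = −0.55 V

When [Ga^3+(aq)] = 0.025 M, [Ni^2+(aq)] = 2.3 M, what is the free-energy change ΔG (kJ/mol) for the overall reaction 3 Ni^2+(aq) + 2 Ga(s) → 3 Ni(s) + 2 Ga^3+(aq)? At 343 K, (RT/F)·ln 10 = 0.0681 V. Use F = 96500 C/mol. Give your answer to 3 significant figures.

−202 kJ/mol

E°cell = −0.25 − (−0.55) = +0.30 V; the balanced reaction transfers n = 6 electrons.
The reaction quotient is [Ga^3+(aq)]^2 / [Ni^2+(aq)]^3 = 5.14×10^−5; by Nernst, E = +0.30 − (0.0681/6)(−4.289) = +0.3487 V.
ΔG = −nFE = −(6)(96500)(+0.3487) J/mol = −202 kJ/mol.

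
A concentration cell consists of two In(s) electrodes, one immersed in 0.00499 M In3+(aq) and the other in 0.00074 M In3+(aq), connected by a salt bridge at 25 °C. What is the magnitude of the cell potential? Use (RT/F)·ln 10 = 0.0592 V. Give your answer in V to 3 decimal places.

0.016 V

For a concentration cell E°cell = 0, since both electrodes use the same couple.
The compartment with the higher In3+(aq) concentration (0.00499 M) acts as the cathode; ions are reduced there and produced at the dilute (0.00074 M) anode.
With n = 3, Ecell = −(0.0592/3)·log([dilute]/[conc]) = −(0.0592/3)·log(0.00074/0.00499) = +0.016 V.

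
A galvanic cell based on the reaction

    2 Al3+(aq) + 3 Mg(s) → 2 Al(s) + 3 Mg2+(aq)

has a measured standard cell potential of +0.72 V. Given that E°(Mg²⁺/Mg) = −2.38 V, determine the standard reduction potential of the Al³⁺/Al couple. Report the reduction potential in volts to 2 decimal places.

−1.66 V

In the reaction as written the Al³⁺/Al couple is reduced (cathode) and Mg²⁺/Mg is oxidized (anode), so E°cell = E°(Al³⁺/Al) − E°(Mg²⁺/Mg).
E°(Al³⁺/Al) = E°cell + E°(anode) = +0.72 + (−2.38) = −1.66 V.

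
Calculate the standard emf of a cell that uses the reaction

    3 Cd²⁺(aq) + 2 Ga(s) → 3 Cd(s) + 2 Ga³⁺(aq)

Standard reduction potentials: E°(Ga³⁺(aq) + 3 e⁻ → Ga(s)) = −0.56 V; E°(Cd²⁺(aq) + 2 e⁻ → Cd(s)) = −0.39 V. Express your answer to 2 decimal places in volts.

Cd²⁺(aq) gains electrons, so the Cd²⁺/Cd couple is the cathode; the Ga³⁺/Ga couple is the anode.
E°cell = E°(cathode) − E°(anode) = −0.39 − (−0.56) = +0.17 V.

+0.17 V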